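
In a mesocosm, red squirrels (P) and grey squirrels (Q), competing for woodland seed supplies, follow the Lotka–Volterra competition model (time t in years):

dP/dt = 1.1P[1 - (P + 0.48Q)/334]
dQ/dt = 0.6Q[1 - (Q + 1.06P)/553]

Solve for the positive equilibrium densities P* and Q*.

Setting both brackets to zero gives the nullclines P + 0.48Q = 334 and 1.06P + Q = 553.
Substituting Q = 553 - 1.06P into the first: P(1 - 0.48·1.06) = 334 - 0.48·553.
So P* = 68.6/0.491 = 140, and then Q* = 553 - 1.06·140 = 405.

P* ≈ 140, Q* ≈ 405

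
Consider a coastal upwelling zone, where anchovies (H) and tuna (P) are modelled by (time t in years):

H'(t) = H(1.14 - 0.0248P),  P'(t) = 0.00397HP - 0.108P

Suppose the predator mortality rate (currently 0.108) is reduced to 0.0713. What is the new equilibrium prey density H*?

H* ≈ 18

At the interior fixed point, setting dP/dt = 0 with P > 0 fixes H* = (predator death rate)/(HP coefficient) — independent of the other coefficients.
With the change, H* = 0.0713/0.00397 = 18; it falls from 27.2.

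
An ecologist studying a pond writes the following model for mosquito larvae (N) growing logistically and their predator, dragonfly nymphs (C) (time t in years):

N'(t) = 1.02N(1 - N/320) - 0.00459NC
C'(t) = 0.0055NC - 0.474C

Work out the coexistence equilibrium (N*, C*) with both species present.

N* ≈ 86.2, C* ≈ 162

From dC/dt = 0 with C > 0: 0.0055N* = 0.474, so N* = 86.2.
Substitute into dN/dt = 0: 1.02(1 - 86.2/320) = 0.00459C*.
The bracket is 0.731, giving C* = 0.745/0.00459 = 162.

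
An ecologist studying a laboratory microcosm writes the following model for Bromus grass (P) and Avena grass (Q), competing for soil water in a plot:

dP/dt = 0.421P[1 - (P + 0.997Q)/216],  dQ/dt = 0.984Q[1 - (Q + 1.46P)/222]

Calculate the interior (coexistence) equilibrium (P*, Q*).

Setting both brackets to zero gives the nullclines P + 0.997Q = 216 and 1.46P + Q = 222.
Substituting Q = 222 - 1.46P into the first: P(1 - 0.997·1.46) = 216 - 0.997·222.
So P* = -5.33/-0.456 = 11.7, and then Q* = 222 - 1.46·11.7 = 205.

P* ≈ 11.7, Q* ≈ 205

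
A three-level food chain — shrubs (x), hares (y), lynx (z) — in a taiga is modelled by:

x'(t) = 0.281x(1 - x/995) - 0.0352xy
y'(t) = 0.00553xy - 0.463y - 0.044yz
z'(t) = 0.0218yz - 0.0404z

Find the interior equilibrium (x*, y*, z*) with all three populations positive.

x* ≈ 764, y* ≈ 1.85, z* ≈ 85.5

From dz/dt = 0: 0.0218y* = 0.0404, so y* = 1.85.
From dx/dt = 0: 0.281(1 - x*/995) = 0.0352·1.85, giving x* = 995·(1 - 0.232) = 764.
From dy/dt = 0: 0.00553·764 - 0.463 = 0.044z*, so z* = 3.76/0.044 = 85.5.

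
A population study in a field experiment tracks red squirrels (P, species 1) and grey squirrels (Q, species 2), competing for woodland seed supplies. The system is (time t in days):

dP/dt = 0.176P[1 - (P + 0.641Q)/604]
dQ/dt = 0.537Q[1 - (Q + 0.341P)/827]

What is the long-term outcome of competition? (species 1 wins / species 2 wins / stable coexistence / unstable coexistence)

stable coexistence

Compare the nullcline intercepts: K1/α12 = 604/0.641 = 942 > K2 = 827; K2/α21 = 827/0.341 = 2430 > K1 = 604.
Since both inequalities hold, each species can invade when rare, so the interior equilibrium is stable.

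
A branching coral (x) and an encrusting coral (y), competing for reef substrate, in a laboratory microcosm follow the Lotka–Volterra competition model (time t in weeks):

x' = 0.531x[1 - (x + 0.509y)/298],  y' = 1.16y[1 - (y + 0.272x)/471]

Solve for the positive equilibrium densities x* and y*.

x* ≈ 67.6, y* ≈ 453

Setting both brackets to zero gives the nullclines x + 0.509y = 298 and 0.272x + y = 471.
Substituting y = 471 - 0.272x into the first: x(1 - 0.509·0.272) = 298 - 0.509·471.
So x* = 58.3/0.862 = 67.6, and then y* = 471 - 0.272·67.6 = 453.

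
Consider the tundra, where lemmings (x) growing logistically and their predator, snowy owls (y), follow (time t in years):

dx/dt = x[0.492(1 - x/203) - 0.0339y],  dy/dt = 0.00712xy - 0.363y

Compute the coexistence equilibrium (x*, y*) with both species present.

From dy/dt = 0 with y > 0: 0.00712x* = 0.363, so x* = 51.
Substitute into dx/dt = 0: 0.492(1 - 51/203) = 0.0339y*.
The bracket is 0.749, giving y* = 0.368/0.0339 = 10.9.

x* ≈ 51, y* ≈ 10.9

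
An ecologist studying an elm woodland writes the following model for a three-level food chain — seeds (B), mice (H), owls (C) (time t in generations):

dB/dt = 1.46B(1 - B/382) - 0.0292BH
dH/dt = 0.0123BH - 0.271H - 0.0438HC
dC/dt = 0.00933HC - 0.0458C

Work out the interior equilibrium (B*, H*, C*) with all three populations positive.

From dC/dt = 0: 0.00933H* = 0.0458, so H* = 4.91.
From dB/dt = 0: 1.46(1 - B*/382) = 0.0292·4.91, giving B* = 382·(1 - 0.0982) = 344.
From dH/dt = 0: 0.0123·344 - 0.271 = 0.0438C*, so C* = 3.97/0.0438 = 90.6.

B* ≈ 344, H* ≈ 4.91, C* ≈ 90.6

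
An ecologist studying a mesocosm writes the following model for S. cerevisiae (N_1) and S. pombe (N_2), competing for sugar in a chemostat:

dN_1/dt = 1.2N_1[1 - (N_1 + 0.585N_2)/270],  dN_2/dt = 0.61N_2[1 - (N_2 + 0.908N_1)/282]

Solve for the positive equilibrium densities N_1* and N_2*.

Setting both brackets to zero gives the nullclines N_1 + 0.585N_2 = 270 and 0.908N_1 + N_2 = 282.
Substituting N_2 = 282 - 0.908N_1 into the first: N_1(1 - 0.585·0.908) = 270 - 0.585·282.
So N_1* = 105/0.469 = 224, and then N_2* = 282 - 0.908·224 = 78.6.

N_1* ≈ 224, N_2* ≈ 78.6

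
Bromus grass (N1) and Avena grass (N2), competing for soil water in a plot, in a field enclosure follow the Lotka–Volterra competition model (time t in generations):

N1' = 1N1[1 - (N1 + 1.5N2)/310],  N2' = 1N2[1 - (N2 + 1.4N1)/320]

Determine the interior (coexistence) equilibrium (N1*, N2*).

Setting both brackets to zero gives the nullclines N1 + 1.5N2 = 310 and 1.4N1 + N2 = 320.
Substituting N2 = 320 - 1.4N1 into the first: N1(1 - 1.5·1.4) = 310 - 1.5·320.
So N1* = -170/-1.1 = 155, and then N2* = 320 - 1.4·155 = 104.

N1* ≈ 155, N2* ≈ 104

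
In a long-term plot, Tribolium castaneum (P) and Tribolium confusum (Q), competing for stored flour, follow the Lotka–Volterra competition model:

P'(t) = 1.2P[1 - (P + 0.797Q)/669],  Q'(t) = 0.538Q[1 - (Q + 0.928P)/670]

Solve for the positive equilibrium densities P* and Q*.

Setting both brackets to zero gives the nullclines P + 0.797Q = 669 and 0.928P + Q = 670.
Substituting Q = 670 - 0.928P into the first: P(1 - 0.797·0.928) = 669 - 0.797·670.
So P* = 135/0.26 = 519, and then Q* = 670 - 0.928·519 = 189.

P* ≈ 519, Q* ≈ 189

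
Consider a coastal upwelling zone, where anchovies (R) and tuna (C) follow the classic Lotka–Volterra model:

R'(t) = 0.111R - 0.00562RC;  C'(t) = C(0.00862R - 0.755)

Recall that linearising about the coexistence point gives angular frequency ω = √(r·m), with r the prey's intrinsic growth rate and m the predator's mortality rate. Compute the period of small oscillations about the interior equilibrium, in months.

Here r = 0.111 and m = 0.755, so r·m = 0.0838.
ω = √0.0838 = 0.289 per month, hence T = 2π/ω ≈ 21.7 months.

T ≈ 21.7 months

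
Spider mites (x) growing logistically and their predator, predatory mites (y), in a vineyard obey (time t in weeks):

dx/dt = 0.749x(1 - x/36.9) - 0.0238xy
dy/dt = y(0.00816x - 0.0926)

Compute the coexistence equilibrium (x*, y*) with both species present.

x* ≈ 11.3, y* ≈ 21.8

From dy/dt = 0 with y > 0: 0.00816x* = 0.0926, so x* = 11.3.
Substitute into dx/dt = 0: 0.749(1 - 11.3/36.9) = 0.0238y*.
The bracket is 0.692, giving y* = 0.519/0.0238 = 21.8.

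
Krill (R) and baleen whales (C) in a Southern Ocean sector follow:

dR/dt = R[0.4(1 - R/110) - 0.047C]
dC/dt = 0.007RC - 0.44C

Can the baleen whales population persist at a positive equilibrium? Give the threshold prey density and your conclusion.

The predator equation gives dC/dt > 0 only when R > 0.44/0.007 = 62.9.
Without the predator, R → K = 110. Since 110 > 62.9, the predator can invade and persist.

Threshold R = 62.9; K > 62.9, so yes, the predator persists.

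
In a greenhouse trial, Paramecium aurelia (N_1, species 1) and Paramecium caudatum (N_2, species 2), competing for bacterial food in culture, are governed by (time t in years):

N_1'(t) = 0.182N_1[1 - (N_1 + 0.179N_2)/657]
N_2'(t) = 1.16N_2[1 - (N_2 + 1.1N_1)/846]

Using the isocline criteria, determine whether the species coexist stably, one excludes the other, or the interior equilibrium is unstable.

Compare the nullcline intercepts: K1/α12 = 657/0.179 = 3670 > K2 = 846; K2/α21 = 846/1.1 = 769 > K1 = 657.
Since both inequalities hold, each species can invade when rare, so the interior equilibrium is stable.

stable coexistence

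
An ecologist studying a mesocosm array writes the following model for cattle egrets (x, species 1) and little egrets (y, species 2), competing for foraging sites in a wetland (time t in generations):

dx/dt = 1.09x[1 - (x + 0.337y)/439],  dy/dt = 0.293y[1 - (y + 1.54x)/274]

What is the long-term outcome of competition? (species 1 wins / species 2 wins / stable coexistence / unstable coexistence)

species 1 excludes species 2

Compare the nullcline intercepts: K1/α12 = 439/0.337 = 1300 > K2 = 274; K2/α21 = 274/1.54 = 178 < K1 = 439.
Since the inequalities point opposite ways, species 1 can invade but species 2 cannot.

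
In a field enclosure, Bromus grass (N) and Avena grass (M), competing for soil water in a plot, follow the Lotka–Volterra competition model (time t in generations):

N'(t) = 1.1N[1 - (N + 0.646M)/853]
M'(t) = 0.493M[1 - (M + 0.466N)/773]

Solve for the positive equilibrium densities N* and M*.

Setting both brackets to zero gives the nullclines N + 0.646M = 853 and 0.466N + M = 773.
Substituting M = 773 - 0.466N into the first: N(1 - 0.646·0.466) = 853 - 0.646·773.
So N* = 354/0.699 = 506, and then M* = 773 - 0.466·506 = 537.

N* ≈ 506, M* ≈ 537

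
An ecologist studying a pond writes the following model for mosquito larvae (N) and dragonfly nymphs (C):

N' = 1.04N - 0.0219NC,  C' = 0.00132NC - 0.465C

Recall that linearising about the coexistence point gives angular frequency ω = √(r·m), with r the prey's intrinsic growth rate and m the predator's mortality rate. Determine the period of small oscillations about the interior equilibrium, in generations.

Here r = 1.04 and m = 0.465, so r·m = 0.484.
ω = √0.484 = 0.695 per generation, hence T = 2π/ω ≈ 9.04 generations.

T ≈ 9.04 generations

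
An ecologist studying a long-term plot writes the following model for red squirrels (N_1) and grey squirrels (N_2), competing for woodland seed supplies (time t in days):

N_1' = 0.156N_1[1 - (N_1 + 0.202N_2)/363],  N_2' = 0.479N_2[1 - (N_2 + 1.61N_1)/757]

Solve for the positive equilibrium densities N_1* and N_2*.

Setting both brackets to zero gives the nullclines N_1 + 0.202N_2 = 363 and 1.61N_1 + N_2 = 757.
Substituting N_2 = 757 - 1.61N_1 into the first: N_1(1 - 0.202·1.61) = 363 - 0.202·757.
So N_1* = 210/0.675 = 311, and then N_2* = 757 - 1.61·311 = 256.

N_1* ≈ 311, N_2* ≈ 256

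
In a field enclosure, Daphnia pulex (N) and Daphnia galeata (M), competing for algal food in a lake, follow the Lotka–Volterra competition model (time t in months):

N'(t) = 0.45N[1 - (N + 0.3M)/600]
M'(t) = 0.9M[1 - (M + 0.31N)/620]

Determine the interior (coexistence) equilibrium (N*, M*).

Setting both brackets to zero gives the nullclines N + 0.3M = 600 and 0.31N + M = 620.
Substituting M = 620 - 0.31N into the first: N(1 - 0.3·0.31) = 600 - 0.3·620.
So N* = 414/0.907 = 456, and then M* = 620 - 0.31·456 = 479.

N* ≈ 456, M* ≈ 479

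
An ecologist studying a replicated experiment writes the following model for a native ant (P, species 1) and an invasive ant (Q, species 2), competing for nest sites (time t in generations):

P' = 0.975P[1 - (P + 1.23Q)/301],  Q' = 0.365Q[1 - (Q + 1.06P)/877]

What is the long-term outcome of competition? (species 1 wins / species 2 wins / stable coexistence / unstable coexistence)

Compare the nullcline intercepts: K1/α12 = 301/1.23 = 245 < K2 = 877; K2/α21 = 877/1.06 = 827 > K1 = 301.
Since the inequalities point opposite ways, species 2 can invade but species 1 cannot.

species 2 excludes species 1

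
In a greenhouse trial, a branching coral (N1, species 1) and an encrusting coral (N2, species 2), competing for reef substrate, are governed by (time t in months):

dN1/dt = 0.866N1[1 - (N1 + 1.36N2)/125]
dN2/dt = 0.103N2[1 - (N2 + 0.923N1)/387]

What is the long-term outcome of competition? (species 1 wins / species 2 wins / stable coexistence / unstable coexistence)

species 2 excludes species 1

Compare the nullcline intercepts: K1/α12 = 125/1.36 = 91.9 < K2 = 387; K2/α21 = 387/0.923 = 419 > K1 = 125.
Since the inequalities point opposite ways, species 2 can invade but species 1 cannot.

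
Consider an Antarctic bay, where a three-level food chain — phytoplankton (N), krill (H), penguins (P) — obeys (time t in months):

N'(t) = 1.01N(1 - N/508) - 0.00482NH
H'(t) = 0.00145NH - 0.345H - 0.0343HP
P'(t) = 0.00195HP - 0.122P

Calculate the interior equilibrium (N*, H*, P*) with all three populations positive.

N* ≈ 356, H* ≈ 62.6, P* ≈ 5

From dP/dt = 0: 0.00195H* = 0.122, so H* = 62.6.
From dN/dt = 0: 1.01(1 - N*/508) = 0.00482·62.6, giving N* = 508·(1 - 0.299) = 356.
From dH/dt = 0: 0.00145·356 - 0.345 = 0.0343P*, so P* = 0.172/0.0343 = 5.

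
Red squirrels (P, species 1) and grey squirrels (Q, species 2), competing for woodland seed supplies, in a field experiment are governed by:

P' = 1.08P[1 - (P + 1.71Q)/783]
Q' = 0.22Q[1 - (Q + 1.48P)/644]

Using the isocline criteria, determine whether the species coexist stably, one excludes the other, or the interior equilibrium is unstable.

unstable coexistence (outcome depends on initial conditions)

Compare the nullcline intercepts: K1/α12 = 783/1.71 = 458 < K2 = 644; K2/α21 = 644/1.48 = 435 < K1 = 783.
Since both are reversed, neither can invade when rare; the interior point is a saddle.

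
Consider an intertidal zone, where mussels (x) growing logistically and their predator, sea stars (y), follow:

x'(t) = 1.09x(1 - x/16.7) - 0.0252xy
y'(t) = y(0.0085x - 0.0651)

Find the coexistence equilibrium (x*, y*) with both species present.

From dy/dt = 0 with y > 0: 0.0085x* = 0.0651, so x* = 7.66.
Substitute into dx/dt = 0: 1.09(1 - 7.66/16.7) = 0.0252y*.
The bracket is 0.541, giving y* = 0.59/0.0252 = 23.4.

x* ≈ 7.66, y* ≈ 23.4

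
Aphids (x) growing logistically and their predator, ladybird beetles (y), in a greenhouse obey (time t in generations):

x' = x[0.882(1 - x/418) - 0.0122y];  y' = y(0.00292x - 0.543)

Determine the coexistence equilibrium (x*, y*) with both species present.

From dy/dt = 0 with y > 0: 0.00292x* = 0.543, so x* = 186.
Substitute into dx/dt = 0: 0.882(1 - 186/418) = 0.0122y*.
The bracket is 0.555, giving y* = 0.49/0.0122 = 40.1.

x* ≈ 186, y* ≈ 40.1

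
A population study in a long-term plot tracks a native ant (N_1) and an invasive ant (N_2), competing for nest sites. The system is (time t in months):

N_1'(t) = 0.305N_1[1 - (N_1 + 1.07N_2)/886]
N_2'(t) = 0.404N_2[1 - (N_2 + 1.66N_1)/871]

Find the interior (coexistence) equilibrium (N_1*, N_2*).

N_1* ≈ 59.2, N_2* ≈ 773

Setting both brackets to zero gives the nullclines N_1 + 1.07N_2 = 886 and 1.66N_1 + N_2 = 871.
Substituting N_2 = 871 - 1.66N_1 into the first: N_1(1 - 1.07·1.66) = 886 - 1.07·871.
So N_1* = -46/-0.776 = 59.2, and then N_2* = 871 - 1.66·59.2 = 773.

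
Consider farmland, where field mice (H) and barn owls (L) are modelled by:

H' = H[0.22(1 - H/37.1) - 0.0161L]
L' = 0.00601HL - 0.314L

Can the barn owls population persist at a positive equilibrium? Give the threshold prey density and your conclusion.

The predator equation gives dL/dt > 0 only when H > 0.314/0.00601 = 52.2.
Without the predator, H → K = 37.1. Since 37.1 < 52.2, the predator cannot invade.

Threshold H = 52.2; K < 52.2, so no, the predator goes extinct.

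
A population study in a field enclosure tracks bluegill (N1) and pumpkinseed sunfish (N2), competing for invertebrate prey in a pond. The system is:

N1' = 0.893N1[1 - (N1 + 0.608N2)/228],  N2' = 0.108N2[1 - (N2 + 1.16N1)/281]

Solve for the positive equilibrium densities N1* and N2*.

N1* ≈ 194, N2* ≈ 56.1

Setting both brackets to zero gives the nullclines N1 + 0.608N2 = 228 and 1.16N1 + N2 = 281.
Substituting N2 = 281 - 1.16N1 into the first: N1(1 - 0.608·1.16) = 228 - 0.608·281.
So N1* = 57.2/0.295 = 194, and then N2* = 281 - 1.16·194 = 56.1.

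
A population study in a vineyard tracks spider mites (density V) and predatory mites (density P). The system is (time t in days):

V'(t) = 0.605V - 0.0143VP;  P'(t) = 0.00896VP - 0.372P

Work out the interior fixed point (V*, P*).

Set dP/dt = 0 with P > 0: 0.00896V - 0.372 = 0, so V* = 0.372/0.00896 = 41.5.
Set dV/dt = 0 with V > 0: 0.605 - 0.0143P = 0, so P* = 0.605/0.0143 = 42.3.

V* ≈ 41.5, P* ≈ 42.3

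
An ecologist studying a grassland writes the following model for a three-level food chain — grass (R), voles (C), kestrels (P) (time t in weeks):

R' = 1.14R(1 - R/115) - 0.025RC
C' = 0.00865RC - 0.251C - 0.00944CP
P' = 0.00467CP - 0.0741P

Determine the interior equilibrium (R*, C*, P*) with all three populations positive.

R* ≈ 75, C* ≈ 15.9, P* ≈ 42.1

From dP/dt = 0: 0.00467C* = 0.0741, so C* = 15.9.
From dR/dt = 0: 1.14(1 - R*/115) = 0.025·15.9, giving R* = 115·(1 - 0.348) = 75.
From dC/dt = 0: 0.00865·75 - 0.251 = 0.00944P*, so P* = 0.398/0.00944 = 42.1.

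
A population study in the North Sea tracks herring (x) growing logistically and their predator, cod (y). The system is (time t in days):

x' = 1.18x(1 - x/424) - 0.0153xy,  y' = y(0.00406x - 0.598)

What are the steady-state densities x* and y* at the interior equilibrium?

From dy/dt = 0 with y > 0: 0.00406x* = 0.598, so x* = 147.
Substitute into dx/dt = 0: 1.18(1 - 147/424) = 0.0153y*.
The bracket is 0.653, giving y* = 0.77/0.0153 = 50.3.

x* ≈ 147, y* ≈ 50.3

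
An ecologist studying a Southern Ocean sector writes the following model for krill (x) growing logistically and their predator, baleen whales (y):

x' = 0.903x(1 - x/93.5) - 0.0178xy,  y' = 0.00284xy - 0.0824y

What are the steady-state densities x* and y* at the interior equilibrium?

x* ≈ 29, y* ≈ 35

From dy/dt = 0 with y > 0: 0.00284x* = 0.0824, so x* = 29.
Substitute into dx/dt = 0: 0.903(1 - 29/93.5) = 0.0178y*.
The bracket is 0.69, giving y* = 0.623/0.0178 = 35.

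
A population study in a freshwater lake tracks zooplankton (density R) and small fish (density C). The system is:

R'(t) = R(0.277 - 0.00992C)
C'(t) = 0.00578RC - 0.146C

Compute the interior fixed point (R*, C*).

R* ≈ 25.3, C* ≈ 27.9

Set dC/dt = 0 with C > 0: 0.00578R - 0.146 = 0, so R* = 0.146/0.00578 = 25.3.
Set dR/dt = 0 with R > 0: 0.277 - 0.00992C = 0, so C* = 0.277/0.00992 = 27.9.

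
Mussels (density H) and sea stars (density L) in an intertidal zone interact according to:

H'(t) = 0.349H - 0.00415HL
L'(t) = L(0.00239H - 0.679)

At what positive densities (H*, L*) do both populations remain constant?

Set dL/dt = 0 with L > 0: 0.00239H - 0.679 = 0, so H* = 0.679/0.00239 = 284.
Set dH/dt = 0 with H > 0: 0.349 - 0.00415L = 0, so L* = 0.349/0.00415 = 84.1.

H* ≈ 284, L* ≈ 84.1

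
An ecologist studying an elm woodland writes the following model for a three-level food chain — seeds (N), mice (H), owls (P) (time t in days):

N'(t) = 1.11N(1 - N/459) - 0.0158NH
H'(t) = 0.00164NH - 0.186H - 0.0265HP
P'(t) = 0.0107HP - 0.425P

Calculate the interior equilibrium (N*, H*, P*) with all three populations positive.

N* ≈ 199, H* ≈ 39.7, P* ≈ 5.33

From dP/dt = 0: 0.0107H* = 0.425, so H* = 39.7.
From dN/dt = 0: 1.11(1 - N*/459) = 0.0158·39.7, giving N* = 459·(1 - 0.565) = 199.
From dH/dt = 0: 0.00164·199 - 0.186 = 0.0265P*, so P* = 0.141/0.0265 = 5.33.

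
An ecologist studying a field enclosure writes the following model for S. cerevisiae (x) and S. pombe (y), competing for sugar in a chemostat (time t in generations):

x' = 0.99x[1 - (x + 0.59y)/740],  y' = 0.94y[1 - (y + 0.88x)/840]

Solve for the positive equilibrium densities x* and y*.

Setting both brackets to zero gives the nullclines x + 0.59y = 740 and 0.88x + y = 840.
Substituting y = 840 - 0.88x into the first: x(1 - 0.59·0.88) = 740 - 0.59·840.
So x* = 244/0.481 = 508, and then y* = 840 - 0.88·508 = 393.

x* ≈ 508, y* ≈ 393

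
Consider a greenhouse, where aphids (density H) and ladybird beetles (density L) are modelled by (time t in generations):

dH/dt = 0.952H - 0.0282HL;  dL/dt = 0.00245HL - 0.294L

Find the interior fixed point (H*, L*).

H* ≈ 120, L* ≈ 33.8

Set dL/dt = 0 with L > 0: 0.00245H - 0.294 = 0, so H* = 0.294/0.00245 = 120.
Set dH/dt = 0 with H > 0: 0.952 - 0.0282L = 0, so L* = 0.952/0.0282 = 33.8.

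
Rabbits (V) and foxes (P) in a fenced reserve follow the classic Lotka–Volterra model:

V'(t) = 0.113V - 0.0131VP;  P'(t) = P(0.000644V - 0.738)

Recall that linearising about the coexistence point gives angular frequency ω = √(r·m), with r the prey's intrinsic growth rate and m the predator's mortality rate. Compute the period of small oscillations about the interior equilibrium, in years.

Here r = 0.113 and m = 0.738, so r·m = 0.0834.
ω = √0.0834 = 0.289 per year, hence T = 2π/ω ≈ 21.8 years.

T ≈ 21.8 years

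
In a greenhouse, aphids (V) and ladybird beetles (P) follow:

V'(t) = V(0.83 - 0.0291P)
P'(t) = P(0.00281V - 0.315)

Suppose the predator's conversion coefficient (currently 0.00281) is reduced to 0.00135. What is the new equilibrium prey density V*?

V* ≈ 233

At the interior fixed point, setting dP/dt = 0 with P > 0 fixes V* = (predator death rate)/(VP coefficient) — independent of the other coefficients.
With the change, V* = 0.315/0.00135 = 233; it rises from 112.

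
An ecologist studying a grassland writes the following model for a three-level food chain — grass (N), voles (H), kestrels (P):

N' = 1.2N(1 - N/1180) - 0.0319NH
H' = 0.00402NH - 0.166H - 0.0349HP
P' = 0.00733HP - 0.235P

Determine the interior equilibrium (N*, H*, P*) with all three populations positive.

From dP/dt = 0: 0.00733H* = 0.235, so H* = 32.1.
From dN/dt = 0: 1.2(1 - N*/1180) = 0.0319·32.1, giving N* = 1180·(1 - 0.852) = 174.
From dH/dt = 0: 0.00402·174 - 0.166 = 0.0349P*, so P* = 0.535/0.0349 = 15.3.

N* ≈ 174, H* ≈ 32.1, P* ≈ 15.3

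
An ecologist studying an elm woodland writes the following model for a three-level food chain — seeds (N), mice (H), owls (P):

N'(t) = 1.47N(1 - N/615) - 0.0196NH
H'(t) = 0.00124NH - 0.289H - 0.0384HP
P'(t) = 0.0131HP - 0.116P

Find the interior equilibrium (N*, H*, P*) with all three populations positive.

From dP/dt = 0: 0.0131H* = 0.116, so H* = 8.85.
From dN/dt = 0: 1.47(1 - N*/615) = 0.0196·8.85, giving N* = 615·(1 - 0.118) = 542.
From dH/dt = 0: 0.00124·542 - 0.289 = 0.0384P*, so P* = 0.384/0.0384 = 9.99.

N* ≈ 542, H* ≈ 8.85, P* ≈ 9.99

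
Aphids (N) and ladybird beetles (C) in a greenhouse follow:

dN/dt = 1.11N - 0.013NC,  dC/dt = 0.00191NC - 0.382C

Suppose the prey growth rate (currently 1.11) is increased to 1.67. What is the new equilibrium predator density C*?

C* ≈ 128

At the interior fixed point, setting dN/dt = 0 with N > 0 fixes C* = (prey growth rate)/(NC coefficient) — independent of the other coefficients.
With the change, C* = 1.67/0.013 = 128; it rises from 85.4.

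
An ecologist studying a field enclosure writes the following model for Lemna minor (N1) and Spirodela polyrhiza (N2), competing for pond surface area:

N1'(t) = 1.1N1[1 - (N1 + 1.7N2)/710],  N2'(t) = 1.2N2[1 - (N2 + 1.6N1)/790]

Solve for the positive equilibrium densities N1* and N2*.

Setting both brackets to zero gives the nullclines N1 + 1.7N2 = 710 and 1.6N1 + N2 = 790.
Substituting N2 = 790 - 1.6N1 into the first: N1(1 - 1.7·1.6) = 710 - 1.7·790.
So N1* = -633/-1.72 = 368, and then N2* = 790 - 1.6·368 = 201.

N1* ≈ 368, N2* ≈ 201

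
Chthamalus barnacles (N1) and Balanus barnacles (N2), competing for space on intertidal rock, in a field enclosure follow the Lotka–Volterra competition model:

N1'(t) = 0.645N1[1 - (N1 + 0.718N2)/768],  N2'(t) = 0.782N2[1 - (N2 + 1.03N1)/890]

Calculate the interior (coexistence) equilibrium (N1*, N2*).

Setting both brackets to zero gives the nullclines N1 + 0.718N2 = 768 and 1.03N1 + N2 = 890.
Substituting N2 = 890 - 1.03N1 into the first: N1(1 - 0.718·1.03) = 768 - 0.718·890.
So N1* = 129/0.26 = 495, and then N2* = 890 - 1.03·495 = 380.

N1* ≈ 495, N2* ≈ 380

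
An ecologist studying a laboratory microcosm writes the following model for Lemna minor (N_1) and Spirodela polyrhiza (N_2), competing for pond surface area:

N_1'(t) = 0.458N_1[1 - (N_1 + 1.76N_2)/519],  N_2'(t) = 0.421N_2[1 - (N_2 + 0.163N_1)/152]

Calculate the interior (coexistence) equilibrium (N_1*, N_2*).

N_1* ≈ 353, N_2* ≈ 94.5

Setting both brackets to zero gives the nullclines N_1 + 1.76N_2 = 519 and 0.163N_1 + N_2 = 152.
Substituting N_2 = 152 - 0.163N_1 into the first: N_1(1 - 1.76·0.163) = 519 - 1.76·152.
So N_1* = 251/0.713 = 353, and then N_2* = 152 - 0.163·353 = 94.5.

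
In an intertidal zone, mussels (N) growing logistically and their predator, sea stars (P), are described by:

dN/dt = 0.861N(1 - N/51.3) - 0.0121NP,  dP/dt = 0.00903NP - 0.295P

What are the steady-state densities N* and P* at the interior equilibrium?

N* ≈ 32.7, P* ≈ 25.8

From dP/dt = 0 with P > 0: 0.00903N* = 0.295, so N* = 32.7.
Substitute into dN/dt = 0: 0.861(1 - 32.7/51.3) = 0.0121P*.
The bracket is 0.363, giving P* = 0.313/0.0121 = 25.8.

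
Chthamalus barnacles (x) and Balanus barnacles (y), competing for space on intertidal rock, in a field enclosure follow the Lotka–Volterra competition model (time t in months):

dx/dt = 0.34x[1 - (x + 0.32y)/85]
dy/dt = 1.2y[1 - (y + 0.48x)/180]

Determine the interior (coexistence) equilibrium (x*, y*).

x* ≈ 32.4, y* ≈ 164

Setting both brackets to zero gives the nullclines x + 0.32y = 85 and 0.48x + y = 180.
Substituting y = 180 - 0.48x into the first: x(1 - 0.32·0.48) = 85 - 0.32·180.
So x* = 27.4/0.846 = 32.4, and then y* = 180 - 0.48·32.4 = 164.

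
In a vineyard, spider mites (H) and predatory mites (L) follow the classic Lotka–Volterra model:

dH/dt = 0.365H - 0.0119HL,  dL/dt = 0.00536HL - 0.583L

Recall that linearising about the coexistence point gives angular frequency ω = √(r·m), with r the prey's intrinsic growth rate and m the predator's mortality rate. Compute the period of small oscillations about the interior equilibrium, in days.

Here r = 0.365 and m = 0.583, so r·m = 0.213.
ω = √0.213 = 0.461 per day, hence T = 2π/ω ≈ 13.6 days.

T ≈ 13.6 days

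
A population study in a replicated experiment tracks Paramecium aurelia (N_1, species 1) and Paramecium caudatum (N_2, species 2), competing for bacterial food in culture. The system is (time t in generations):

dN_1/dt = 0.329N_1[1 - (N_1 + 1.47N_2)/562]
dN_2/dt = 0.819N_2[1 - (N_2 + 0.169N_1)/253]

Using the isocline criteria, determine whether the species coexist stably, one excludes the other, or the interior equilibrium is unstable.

Compare the nullcline intercepts: K1/α12 = 562/1.47 = 382 > K2 = 253; K2/α21 = 253/0.169 = 1500 > K1 = 562.
Since both inequalities hold, each species can invade when rare, so the interior equilibrium is stable.

stable coexistence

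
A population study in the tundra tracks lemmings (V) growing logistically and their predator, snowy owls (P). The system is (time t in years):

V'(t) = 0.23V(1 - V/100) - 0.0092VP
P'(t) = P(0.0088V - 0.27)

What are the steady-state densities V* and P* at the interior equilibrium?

V* ≈ 30.7, P* ≈ 17.3

From dP/dt = 0 with P > 0: 0.0088V* = 0.27, so V* = 30.7.
Substitute into dV/dt = 0: 0.23(1 - 30.7/100) = 0.0092P*.
The bracket is 0.693, giving P* = 0.159/0.0092 = 17.3.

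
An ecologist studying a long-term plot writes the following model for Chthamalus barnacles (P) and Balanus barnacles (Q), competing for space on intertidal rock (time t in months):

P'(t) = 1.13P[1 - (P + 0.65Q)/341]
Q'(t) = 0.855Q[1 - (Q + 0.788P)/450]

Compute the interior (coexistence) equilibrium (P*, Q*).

P* ≈ 99.4, Q* ≈ 372

Setting both brackets to zero gives the nullclines P + 0.65Q = 341 and 0.788P + Q = 450.
Substituting Q = 450 - 0.788P into the first: P(1 - 0.65·0.788) = 341 - 0.65·450.
So P* = 48.5/0.488 = 99.4, and then Q* = 450 - 0.788·99.4 = 372.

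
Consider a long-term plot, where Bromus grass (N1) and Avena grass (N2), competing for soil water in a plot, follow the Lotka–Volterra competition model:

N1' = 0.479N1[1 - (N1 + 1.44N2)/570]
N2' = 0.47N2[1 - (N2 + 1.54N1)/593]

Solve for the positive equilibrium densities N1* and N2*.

Setting both brackets to zero gives the nullclines N1 + 1.44N2 = 570 and 1.54N1 + N2 = 593.
Substituting N2 = 593 - 1.54N1 into the first: N1(1 - 1.44·1.54) = 570 - 1.44·593.
So N1* = -284/-1.22 = 233, and then N2* = 593 - 1.54·233 = 234.

N1* ≈ 233, N2* ≈ 234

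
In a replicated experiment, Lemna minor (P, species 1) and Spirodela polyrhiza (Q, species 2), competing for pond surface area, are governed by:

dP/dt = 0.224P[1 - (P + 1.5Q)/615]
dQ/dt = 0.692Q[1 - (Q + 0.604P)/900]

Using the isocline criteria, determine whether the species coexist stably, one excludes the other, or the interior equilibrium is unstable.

Compare the nullcline intercepts: K1/α12 = 615/1.5 = 410 < K2 = 900; K2/α21 = 900/0.604 = 1490 > K1 = 615.
Since the inequalities point opposite ways, species 2 can invade but species 1 cannot.

species 2 excludes species 1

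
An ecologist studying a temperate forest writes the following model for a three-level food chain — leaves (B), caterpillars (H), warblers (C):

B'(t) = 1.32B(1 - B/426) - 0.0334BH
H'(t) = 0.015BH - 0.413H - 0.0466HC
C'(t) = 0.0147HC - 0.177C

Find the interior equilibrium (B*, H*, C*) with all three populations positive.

From dC/dt = 0: 0.0147H* = 0.177, so H* = 12.
From dB/dt = 0: 1.32(1 - B*/426) = 0.0334·12, giving B* = 426·(1 - 0.305) = 296.
From dH/dt = 0: 0.015·296 - 0.413 = 0.0466C*, so C* = 4.03/0.0466 = 86.5.

B* ≈ 296, H* ≈ 12, C* ≈ 86.5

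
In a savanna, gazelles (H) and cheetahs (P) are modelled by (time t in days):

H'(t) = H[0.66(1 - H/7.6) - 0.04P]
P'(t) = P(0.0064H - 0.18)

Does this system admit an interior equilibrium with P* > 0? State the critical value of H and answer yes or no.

The predator equation gives dP/dt > 0 only when H > 0.18/0.0064 = 28.1.
Without the predator, H → K = 7.6. Since 7.6 < 28.1, the predator cannot invade.

Threshold H = 28.1; K < 28.1, so no, the predator goes extinct.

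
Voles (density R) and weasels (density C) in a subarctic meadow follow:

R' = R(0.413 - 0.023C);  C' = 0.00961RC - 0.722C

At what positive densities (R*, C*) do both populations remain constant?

R* ≈ 75.1, C* ≈ 18

Set dC/dt = 0 with C > 0: 0.00961R - 0.722 = 0, so R* = 0.722/0.00961 = 75.1.
Set dR/dt = 0 with R > 0: 0.413 - 0.023C = 0, so C* = 0.413/0.023 = 18.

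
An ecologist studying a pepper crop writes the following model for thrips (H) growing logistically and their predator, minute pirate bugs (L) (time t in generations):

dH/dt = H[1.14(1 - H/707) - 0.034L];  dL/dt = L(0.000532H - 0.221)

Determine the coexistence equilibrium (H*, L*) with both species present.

H* ≈ 415, L* ≈ 13.8

From dL/dt = 0 with L > 0: 0.000532H* = 0.221, so H* = 415.
Substitute into dH/dt = 0: 1.14(1 - 415/707) = 0.034L*.
The bracket is 0.412, giving L* = 0.47/0.034 = 13.8.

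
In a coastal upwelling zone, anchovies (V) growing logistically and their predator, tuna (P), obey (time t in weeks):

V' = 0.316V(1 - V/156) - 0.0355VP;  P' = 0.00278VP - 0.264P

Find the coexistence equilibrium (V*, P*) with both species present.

From dP/dt = 0 with P > 0: 0.00278V* = 0.264, so V* = 95.
Substitute into dV/dt = 0: 0.316(1 - 95/156) = 0.0355P*.
The bracket is 0.391, giving P* = 0.124/0.0355 = 3.48.

V* ≈ 95, P* ≈ 3.48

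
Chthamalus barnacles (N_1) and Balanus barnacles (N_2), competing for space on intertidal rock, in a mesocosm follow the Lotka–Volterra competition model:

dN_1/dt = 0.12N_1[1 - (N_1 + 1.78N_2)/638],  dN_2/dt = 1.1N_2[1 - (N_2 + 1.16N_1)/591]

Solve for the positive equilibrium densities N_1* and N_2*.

Setting both brackets to zero gives the nullclines N_1 + 1.78N_2 = 638 and 1.16N_1 + N_2 = 591.
Substituting N_2 = 591 - 1.16N_1 into the first: N_1(1 - 1.78·1.16) = 638 - 1.78·591.
So N_1* = -414/-1.06 = 389, and then N_2* = 591 - 1.16·389 = 140.

N_1* ≈ 389, N_2* ≈ 140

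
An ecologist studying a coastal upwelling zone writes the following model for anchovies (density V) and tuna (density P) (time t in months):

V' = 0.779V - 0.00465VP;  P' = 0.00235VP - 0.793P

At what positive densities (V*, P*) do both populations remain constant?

V* ≈ 337, P* ≈ 168

Set dP/dt = 0 with P > 0: 0.00235V - 0.793 = 0, so V* = 0.793/0.00235 = 337.
Set dV/dt = 0 with V > 0: 0.779 - 0.00465P = 0, so P* = 0.779/0.00465 = 168.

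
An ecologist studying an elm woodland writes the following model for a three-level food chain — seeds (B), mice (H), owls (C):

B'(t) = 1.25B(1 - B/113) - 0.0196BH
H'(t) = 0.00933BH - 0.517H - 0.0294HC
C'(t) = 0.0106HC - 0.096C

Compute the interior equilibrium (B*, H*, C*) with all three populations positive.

B* ≈ 97, H* ≈ 9.06, C* ≈ 13.2

From dC/dt = 0: 0.0106H* = 0.096, so H* = 9.06.
From dB/dt = 0: 1.25(1 - B*/113) = 0.0196·9.06, giving B* = 113·(1 - 0.142) = 97.
From dH/dt = 0: 0.00933·97 - 0.517 = 0.0294C*, so C* = 0.388/0.0294 = 13.2.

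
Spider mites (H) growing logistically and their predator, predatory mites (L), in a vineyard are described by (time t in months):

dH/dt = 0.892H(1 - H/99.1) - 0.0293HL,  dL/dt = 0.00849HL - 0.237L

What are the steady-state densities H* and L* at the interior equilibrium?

H* ≈ 27.9, L* ≈ 21.9

From dL/dt = 0 with L > 0: 0.00849H* = 0.237, so H* = 27.9.
Substitute into dH/dt = 0: 0.892(1 - 27.9/99.1) = 0.0293L*.
The bracket is 0.718, giving L* = 0.641/0.0293 = 21.9.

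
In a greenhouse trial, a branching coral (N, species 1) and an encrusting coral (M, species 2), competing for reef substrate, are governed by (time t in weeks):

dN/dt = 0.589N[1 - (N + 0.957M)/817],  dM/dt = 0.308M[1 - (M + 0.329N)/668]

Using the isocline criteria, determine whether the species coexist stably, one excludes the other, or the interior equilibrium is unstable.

stable coexistence

Compare the nullcline intercepts: K1/α12 = 817/0.957 = 854 > K2 = 668; K2/α21 = 668/0.329 = 2030 > K1 = 817.
Since both inequalities hold, each species can invade when rare, so the interior equilibrium is stable.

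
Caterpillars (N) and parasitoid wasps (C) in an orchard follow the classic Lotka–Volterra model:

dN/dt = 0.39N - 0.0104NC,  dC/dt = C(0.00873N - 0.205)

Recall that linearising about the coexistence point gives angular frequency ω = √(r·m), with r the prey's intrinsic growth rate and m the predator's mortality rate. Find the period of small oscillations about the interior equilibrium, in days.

T ≈ 22.2 days

Here r = 0.39 and m = 0.205, so r·m = 0.0799.
ω = √0.0799 = 0.283 per day, hence T = 2π/ω ≈ 22.2 days.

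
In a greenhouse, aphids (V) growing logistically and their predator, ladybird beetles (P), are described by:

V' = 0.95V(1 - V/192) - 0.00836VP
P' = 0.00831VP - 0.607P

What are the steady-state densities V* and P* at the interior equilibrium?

V* ≈ 73, P* ≈ 70.4

From dP/dt = 0 with P > 0: 0.00831V* = 0.607, so V* = 73.
Substitute into dV/dt = 0: 0.95(1 - 73/192) = 0.00836P*.
The bracket is 0.62, giving P* = 0.589/0.00836 = 70.4.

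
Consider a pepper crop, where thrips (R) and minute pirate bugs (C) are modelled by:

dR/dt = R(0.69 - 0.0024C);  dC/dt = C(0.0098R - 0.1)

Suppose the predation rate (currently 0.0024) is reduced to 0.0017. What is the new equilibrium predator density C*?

At the interior fixed point, setting dR/dt = 0 with R > 0 fixes C* = (prey growth rate)/(RC coefficient) — independent of the other coefficients.
With the change, C* = 0.69/0.0017 = 406; it rises from 288.

C* ≈ 406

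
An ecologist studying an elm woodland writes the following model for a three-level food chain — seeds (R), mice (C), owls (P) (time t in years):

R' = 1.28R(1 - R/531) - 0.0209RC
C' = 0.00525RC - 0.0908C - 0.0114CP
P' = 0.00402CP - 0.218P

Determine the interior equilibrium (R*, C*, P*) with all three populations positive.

From dP/dt = 0: 0.00402C* = 0.218, so C* = 54.2.
From dR/dt = 0: 1.28(1 - R*/531) = 0.0209·54.2, giving R* = 531·(1 - 0.885) = 60.8.
From dC/dt = 0: 0.00525·60.8 - 0.0908 = 0.0114P*, so P* = 0.229/0.0114 = 20.

R* ≈ 60.8, C* ≈ 54.2, P* ≈ 20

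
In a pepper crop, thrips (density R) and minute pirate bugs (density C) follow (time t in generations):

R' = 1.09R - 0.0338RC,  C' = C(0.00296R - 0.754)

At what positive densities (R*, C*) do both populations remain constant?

R* ≈ 255, C* ≈ 32.2

Set dC/dt = 0 with C > 0: 0.00296R - 0.754 = 0, so R* = 0.754/0.00296 = 255.
Set dR/dt = 0 with R > 0: 1.09 - 0.0338C = 0, so C* = 1.09/0.0338 = 32.2.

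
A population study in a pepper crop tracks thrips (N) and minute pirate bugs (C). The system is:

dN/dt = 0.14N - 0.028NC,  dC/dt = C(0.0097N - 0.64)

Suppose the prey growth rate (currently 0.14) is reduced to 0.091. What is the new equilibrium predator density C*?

At the interior fixed point, setting dN/dt = 0 with N > 0 fixes C* = (prey growth rate)/(NC coefficient) — independent of the other coefficients.
With the change, C* = 0.091/0.028 = 3.25; it falls from 5.

C* ≈ 3.25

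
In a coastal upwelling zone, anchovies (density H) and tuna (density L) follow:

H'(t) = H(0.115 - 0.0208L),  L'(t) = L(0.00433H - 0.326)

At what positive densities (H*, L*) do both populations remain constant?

H* ≈ 75.3, L* ≈ 5.53

Set dL/dt = 0 with L > 0: 0.00433H - 0.326 = 0, so H* = 0.326/0.00433 = 75.3.
Set dH/dt = 0 with H > 0: 0.115 - 0.0208L = 0, so L* = 0.115/0.0208 = 5.53.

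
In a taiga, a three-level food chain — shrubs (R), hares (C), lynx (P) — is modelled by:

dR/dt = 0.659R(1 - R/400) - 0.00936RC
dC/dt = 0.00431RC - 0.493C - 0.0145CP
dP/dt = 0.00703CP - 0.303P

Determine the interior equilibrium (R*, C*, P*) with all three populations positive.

From dP/dt = 0: 0.00703C* = 0.303, so C* = 43.1.
From dR/dt = 0: 0.659(1 - R*/400) = 0.00936·43.1, giving R* = 400·(1 - 0.612) = 155.
From dC/dt = 0: 0.00431·155 - 0.493 = 0.0145P*, so P* = 0.176/0.0145 = 12.1.

R* ≈ 155, C* ≈ 43.1, P* ≈ 12.1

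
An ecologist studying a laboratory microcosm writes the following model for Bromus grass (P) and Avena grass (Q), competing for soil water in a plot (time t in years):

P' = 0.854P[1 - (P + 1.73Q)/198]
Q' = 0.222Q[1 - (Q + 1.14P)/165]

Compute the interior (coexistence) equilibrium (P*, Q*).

P* ≈ 90, Q* ≈ 62.5

Setting both brackets to zero gives the nullclines P + 1.73Q = 198 and 1.14P + Q = 165.
Substituting Q = 165 - 1.14P into the first: P(1 - 1.73·1.14) = 198 - 1.73·165.
So P* = -87.4/-0.972 = 90, and then Q* = 165 - 1.14·90 = 62.5.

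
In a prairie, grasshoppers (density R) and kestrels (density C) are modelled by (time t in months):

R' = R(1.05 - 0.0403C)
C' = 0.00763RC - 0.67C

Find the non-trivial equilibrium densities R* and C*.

Set dC/dt = 0 with C > 0: 0.00763R - 0.67 = 0, so R* = 0.67/0.00763 = 87.8.
Set dR/dt = 0 with R > 0: 1.05 - 0.0403C = 0, so C* = 1.05/0.0403 = 26.1.

R* ≈ 87.8, C* ≈ 26.1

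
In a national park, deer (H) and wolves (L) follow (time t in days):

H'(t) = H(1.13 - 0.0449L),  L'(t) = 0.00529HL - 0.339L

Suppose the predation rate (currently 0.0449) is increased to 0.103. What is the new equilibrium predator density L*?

L* ≈ 11

At the interior fixed point, setting dH/dt = 0 with H > 0 fixes L* = (prey growth rate)/(HL coefficient) — independent of the other coefficients.
With the change, L* = 1.13/0.103 = 11; it falls from 25.2.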